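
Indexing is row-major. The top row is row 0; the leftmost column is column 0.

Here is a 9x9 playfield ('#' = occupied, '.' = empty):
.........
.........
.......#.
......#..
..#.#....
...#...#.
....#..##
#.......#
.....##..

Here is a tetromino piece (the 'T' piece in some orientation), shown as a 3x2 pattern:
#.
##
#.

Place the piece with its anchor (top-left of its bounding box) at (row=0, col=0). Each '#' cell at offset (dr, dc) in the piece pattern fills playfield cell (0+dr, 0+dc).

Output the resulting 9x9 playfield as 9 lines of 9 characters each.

Fill (0+0,0+0) = (0,0)
Fill (0+1,0+0) = (1,0)
Fill (0+1,0+1) = (1,1)
Fill (0+2,0+0) = (2,0)

Answer: #........
##.......
#......#.
......#..
..#.#....
...#...#.
....#..##
#.......#
.....##..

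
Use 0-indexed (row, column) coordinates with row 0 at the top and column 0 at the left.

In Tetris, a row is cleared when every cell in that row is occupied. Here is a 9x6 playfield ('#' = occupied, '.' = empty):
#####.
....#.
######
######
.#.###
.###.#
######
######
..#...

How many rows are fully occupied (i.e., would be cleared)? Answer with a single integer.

Answer: 4

Derivation:
Check each row:
  row 0: 1 empty cell -> not full
  row 1: 5 empty cells -> not full
  row 2: 0 empty cells -> FULL (clear)
  row 3: 0 empty cells -> FULL (clear)
  row 4: 2 empty cells -> not full
  row 5: 2 empty cells -> not full
  row 6: 0 empty cells -> FULL (clear)
  row 7: 0 empty cells -> FULL (clear)
  row 8: 5 empty cells -> not full
Total rows cleared: 4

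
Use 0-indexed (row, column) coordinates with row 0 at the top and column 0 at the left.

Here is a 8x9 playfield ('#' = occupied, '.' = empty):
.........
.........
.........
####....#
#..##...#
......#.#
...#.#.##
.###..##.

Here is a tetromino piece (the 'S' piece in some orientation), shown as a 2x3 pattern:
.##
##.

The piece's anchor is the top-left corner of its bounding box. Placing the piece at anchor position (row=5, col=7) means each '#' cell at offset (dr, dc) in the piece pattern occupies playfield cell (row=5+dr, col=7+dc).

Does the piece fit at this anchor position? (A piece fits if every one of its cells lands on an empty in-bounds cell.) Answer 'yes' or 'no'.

Answer: no

Derivation:
Check each piece cell at anchor (5, 7):
  offset (0,1) -> (5,8): occupied ('#') -> FAIL
  offset (0,2) -> (5,9): out of bounds -> FAIL
  offset (1,0) -> (6,7): occupied ('#') -> FAIL
  offset (1,1) -> (6,8): occupied ('#') -> FAIL
All cells valid: no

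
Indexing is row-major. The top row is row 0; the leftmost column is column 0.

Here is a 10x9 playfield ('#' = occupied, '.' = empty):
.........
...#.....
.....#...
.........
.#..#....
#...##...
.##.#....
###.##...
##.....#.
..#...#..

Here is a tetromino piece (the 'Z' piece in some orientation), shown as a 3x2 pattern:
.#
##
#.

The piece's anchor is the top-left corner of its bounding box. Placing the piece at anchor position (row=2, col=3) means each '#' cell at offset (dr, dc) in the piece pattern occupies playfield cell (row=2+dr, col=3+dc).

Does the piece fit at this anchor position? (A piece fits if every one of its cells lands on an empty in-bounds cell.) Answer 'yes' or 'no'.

Answer: yes

Derivation:
Check each piece cell at anchor (2, 3):
  offset (0,1) -> (2,4): empty -> OK
  offset (1,0) -> (3,3): empty -> OK
  offset (1,1) -> (3,4): empty -> OK
  offset (2,0) -> (4,3): empty -> OK
All cells valid: yes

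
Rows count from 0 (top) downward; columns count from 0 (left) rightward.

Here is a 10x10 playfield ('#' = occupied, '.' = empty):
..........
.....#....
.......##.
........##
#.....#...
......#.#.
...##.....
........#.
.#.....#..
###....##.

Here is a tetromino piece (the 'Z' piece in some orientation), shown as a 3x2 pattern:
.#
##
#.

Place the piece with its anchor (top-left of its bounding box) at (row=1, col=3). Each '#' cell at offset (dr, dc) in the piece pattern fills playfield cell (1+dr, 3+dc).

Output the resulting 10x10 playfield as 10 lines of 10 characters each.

Answer: ..........
....##....
...##..##.
...#....##
#.....#...
......#.#.
...##.....
........#.
.#.....#..
###....##.

Derivation:
Fill (1+0,3+1) = (1,4)
Fill (1+1,3+0) = (2,3)
Fill (1+1,3+1) = (2,4)
Fill (1+2,3+0) = (3,3)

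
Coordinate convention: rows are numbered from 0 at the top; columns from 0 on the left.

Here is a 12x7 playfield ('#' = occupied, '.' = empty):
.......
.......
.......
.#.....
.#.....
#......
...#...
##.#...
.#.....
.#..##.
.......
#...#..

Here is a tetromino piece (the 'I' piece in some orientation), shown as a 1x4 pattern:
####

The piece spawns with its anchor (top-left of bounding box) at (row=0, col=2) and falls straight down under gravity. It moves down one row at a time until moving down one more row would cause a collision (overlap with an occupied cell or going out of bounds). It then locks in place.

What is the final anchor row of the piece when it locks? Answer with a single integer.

Answer: 5

Derivation:
Spawn at (row=0, col=2). Try each row:
  row 0: fits
  row 1: fits
  row 2: fits
  row 3: fits
  row 4: fits
  row 5: fits
  row 6: blocked -> lock at row 5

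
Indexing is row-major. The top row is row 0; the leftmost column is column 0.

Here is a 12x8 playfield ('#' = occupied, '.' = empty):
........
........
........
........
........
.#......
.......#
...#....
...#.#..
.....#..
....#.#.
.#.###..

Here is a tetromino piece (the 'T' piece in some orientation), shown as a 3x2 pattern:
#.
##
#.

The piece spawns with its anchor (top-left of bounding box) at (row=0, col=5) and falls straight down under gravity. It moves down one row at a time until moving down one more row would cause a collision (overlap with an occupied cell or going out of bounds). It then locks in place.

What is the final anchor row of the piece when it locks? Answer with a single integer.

Answer: 5

Derivation:
Spawn at (row=0, col=5). Try each row:
  row 0: fits
  row 1: fits
  row 2: fits
  row 3: fits
  row 4: fits
  row 5: fits
  row 6: blocked -> lock at row 5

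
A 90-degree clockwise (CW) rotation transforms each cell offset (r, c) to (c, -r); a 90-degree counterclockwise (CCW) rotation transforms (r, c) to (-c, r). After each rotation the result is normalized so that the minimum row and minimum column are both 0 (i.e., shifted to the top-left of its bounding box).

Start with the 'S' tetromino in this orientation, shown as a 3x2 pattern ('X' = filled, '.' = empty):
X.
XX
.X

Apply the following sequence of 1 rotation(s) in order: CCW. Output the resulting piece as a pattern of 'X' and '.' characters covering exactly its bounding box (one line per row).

Start:
X.
XX
.X
After rotation 1 (CCW):
.XX
XX.

Answer: .XX
XX.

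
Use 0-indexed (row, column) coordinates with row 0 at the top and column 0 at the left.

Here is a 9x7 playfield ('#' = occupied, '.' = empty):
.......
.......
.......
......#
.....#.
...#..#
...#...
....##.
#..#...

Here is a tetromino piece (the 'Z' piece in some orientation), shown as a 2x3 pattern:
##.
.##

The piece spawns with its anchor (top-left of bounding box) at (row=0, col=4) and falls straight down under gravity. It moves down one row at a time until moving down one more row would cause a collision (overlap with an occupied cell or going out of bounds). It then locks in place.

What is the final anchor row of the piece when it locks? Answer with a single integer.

Spawn at (row=0, col=4). Try each row:
  row 0: fits
  row 1: fits
  row 2: blocked -> lock at row 1

Answer: 1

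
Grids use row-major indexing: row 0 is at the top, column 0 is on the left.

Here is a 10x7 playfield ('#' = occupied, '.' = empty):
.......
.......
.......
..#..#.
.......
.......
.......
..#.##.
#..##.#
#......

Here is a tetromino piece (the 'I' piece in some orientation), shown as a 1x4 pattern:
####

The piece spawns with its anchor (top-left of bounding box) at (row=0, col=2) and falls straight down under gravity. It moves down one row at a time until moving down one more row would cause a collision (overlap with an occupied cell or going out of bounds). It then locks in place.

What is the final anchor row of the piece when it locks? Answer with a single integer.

Spawn at (row=0, col=2). Try each row:
  row 0: fits
  row 1: fits
  row 2: fits
  row 3: blocked -> lock at row 2

Answer: 2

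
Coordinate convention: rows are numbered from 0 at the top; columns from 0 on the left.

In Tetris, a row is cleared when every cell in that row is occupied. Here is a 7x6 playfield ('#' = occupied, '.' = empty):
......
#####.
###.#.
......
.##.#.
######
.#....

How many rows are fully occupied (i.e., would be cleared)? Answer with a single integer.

Answer: 1

Derivation:
Check each row:
  row 0: 6 empty cells -> not full
  row 1: 1 empty cell -> not full
  row 2: 2 empty cells -> not full
  row 3: 6 empty cells -> not full
  row 4: 3 empty cells -> not full
  row 5: 0 empty cells -> FULL (clear)
  row 6: 5 empty cells -> not full
Total rows cleared: 1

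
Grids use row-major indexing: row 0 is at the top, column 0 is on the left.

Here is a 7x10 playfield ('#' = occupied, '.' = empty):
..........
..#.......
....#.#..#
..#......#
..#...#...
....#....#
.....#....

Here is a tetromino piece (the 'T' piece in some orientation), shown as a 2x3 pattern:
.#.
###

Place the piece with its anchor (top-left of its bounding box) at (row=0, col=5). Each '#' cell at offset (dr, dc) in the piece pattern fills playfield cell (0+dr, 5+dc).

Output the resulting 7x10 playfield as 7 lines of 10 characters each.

Fill (0+0,5+1) = (0,6)
Fill (0+1,5+0) = (1,5)
Fill (0+1,5+1) = (1,6)
Fill (0+1,5+2) = (1,7)

Answer: ......#...
..#..###..
....#.#..#
..#......#
..#...#...
....#....#
.....#....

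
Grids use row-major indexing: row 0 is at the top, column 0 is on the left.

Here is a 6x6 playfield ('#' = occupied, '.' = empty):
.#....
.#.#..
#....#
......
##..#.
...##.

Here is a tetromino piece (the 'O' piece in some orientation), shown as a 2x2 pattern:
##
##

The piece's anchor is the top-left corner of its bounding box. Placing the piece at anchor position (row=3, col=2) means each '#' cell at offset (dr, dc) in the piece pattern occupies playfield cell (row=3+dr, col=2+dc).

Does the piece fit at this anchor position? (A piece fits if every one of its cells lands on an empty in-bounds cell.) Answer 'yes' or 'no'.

Answer: yes

Derivation:
Check each piece cell at anchor (3, 2):
  offset (0,0) -> (3,2): empty -> OK
  offset (0,1) -> (3,3): empty -> OK
  offset (1,0) -> (4,2): empty -> OK
  offset (1,1) -> (4,3): empty -> OK
All cells valid: yes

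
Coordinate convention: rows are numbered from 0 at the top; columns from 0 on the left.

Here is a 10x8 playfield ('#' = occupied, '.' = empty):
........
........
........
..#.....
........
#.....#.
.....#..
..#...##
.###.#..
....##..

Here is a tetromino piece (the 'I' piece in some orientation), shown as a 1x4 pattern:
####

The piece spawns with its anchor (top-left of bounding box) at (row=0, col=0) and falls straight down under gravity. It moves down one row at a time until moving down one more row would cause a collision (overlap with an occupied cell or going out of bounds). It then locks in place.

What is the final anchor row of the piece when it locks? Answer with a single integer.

Spawn at (row=0, col=0). Try each row:
  row 0: fits
  row 1: fits
  row 2: fits
  row 3: blocked -> lock at row 2

Answer: 2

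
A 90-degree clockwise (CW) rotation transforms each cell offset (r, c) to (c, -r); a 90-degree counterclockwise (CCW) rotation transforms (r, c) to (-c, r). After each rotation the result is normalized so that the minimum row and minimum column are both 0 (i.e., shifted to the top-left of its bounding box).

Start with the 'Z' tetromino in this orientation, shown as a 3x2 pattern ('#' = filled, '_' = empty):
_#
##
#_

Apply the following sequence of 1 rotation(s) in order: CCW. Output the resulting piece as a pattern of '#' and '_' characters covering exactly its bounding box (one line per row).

Start:
_#
##
#_
After rotation 1 (CCW):
##_
_##

Answer: ##_
_##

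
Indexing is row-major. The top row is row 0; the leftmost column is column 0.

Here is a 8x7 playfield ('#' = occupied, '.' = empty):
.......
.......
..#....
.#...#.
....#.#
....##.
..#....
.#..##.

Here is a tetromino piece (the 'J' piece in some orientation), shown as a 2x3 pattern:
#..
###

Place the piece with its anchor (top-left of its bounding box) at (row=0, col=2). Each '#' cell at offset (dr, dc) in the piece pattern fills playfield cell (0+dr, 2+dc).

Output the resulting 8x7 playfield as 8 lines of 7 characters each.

Fill (0+0,2+0) = (0,2)
Fill (0+1,2+0) = (1,2)
Fill (0+1,2+1) = (1,3)
Fill (0+1,2+2) = (1,4)

Answer: ..#....
..###..
..#....
.#...#.
....#.#
....##.
..#....
.#..##.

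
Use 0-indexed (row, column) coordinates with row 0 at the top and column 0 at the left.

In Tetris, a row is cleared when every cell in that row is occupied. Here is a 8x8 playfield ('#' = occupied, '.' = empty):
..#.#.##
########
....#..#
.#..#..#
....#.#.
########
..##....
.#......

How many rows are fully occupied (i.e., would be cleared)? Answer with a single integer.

Check each row:
  row 0: 4 empty cells -> not full
  row 1: 0 empty cells -> FULL (clear)
  row 2: 6 empty cells -> not full
  row 3: 5 empty cells -> not full
  row 4: 6 empty cells -> not full
  row 5: 0 empty cells -> FULL (clear)
  row 6: 6 empty cells -> not full
  row 7: 7 empty cells -> not full
Total rows cleared: 2

Answer: 2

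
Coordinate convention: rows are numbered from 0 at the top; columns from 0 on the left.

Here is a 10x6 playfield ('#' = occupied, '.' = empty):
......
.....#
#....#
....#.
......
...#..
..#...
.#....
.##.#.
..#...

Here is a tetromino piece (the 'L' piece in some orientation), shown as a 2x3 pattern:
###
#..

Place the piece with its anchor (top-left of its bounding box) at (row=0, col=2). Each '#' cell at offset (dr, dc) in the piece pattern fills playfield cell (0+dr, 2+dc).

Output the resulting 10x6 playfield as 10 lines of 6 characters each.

Fill (0+0,2+0) = (0,2)
Fill (0+0,2+1) = (0,3)
Fill (0+0,2+2) = (0,4)
Fill (0+1,2+0) = (1,2)

Answer: ..###.
..#..#
#....#
....#.
......
...#..
..#...
.#....
.##.#.
..#...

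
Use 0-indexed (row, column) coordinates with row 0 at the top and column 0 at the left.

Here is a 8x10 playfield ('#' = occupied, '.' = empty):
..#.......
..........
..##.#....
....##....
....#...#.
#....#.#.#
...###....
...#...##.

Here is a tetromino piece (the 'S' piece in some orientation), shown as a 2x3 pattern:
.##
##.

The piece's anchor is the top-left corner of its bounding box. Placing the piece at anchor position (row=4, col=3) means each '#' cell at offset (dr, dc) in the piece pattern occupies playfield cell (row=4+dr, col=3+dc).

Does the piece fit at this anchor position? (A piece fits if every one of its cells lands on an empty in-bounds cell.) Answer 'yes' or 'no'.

Check each piece cell at anchor (4, 3):
  offset (0,1) -> (4,4): occupied ('#') -> FAIL
  offset (0,2) -> (4,5): empty -> OK
  offset (1,0) -> (5,3): empty -> OK
  offset (1,1) -> (5,4): empty -> OK
All cells valid: no

Answer: no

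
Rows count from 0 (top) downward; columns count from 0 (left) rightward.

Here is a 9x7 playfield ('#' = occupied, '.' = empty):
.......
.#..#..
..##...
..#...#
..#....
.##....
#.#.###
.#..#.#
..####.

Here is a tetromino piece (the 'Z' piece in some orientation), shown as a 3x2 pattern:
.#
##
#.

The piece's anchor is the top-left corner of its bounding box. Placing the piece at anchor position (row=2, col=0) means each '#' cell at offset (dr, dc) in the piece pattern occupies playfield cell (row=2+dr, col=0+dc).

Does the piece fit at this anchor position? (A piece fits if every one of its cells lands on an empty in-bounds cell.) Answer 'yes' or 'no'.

Answer: yes

Derivation:
Check each piece cell at anchor (2, 0):
  offset (0,1) -> (2,1): empty -> OK
  offset (1,0) -> (3,0): empty -> OK
  offset (1,1) -> (3,1): empty -> OK
  offset (2,0) -> (4,0): empty -> OK
All cells valid: yes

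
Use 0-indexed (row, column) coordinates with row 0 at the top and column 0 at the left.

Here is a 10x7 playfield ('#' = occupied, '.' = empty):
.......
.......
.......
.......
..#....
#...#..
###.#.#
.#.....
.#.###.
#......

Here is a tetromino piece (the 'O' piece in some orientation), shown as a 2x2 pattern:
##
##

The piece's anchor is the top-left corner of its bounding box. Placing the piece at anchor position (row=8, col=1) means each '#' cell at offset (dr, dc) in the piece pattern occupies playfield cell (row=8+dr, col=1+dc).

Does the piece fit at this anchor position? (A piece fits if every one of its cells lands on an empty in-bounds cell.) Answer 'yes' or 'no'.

Answer: no

Derivation:
Check each piece cell at anchor (8, 1):
  offset (0,0) -> (8,1): occupied ('#') -> FAIL
  offset (0,1) -> (8,2): empty -> OK
  offset (1,0) -> (9,1): empty -> OK
  offset (1,1) -> (9,2): empty -> OK
All cells valid: no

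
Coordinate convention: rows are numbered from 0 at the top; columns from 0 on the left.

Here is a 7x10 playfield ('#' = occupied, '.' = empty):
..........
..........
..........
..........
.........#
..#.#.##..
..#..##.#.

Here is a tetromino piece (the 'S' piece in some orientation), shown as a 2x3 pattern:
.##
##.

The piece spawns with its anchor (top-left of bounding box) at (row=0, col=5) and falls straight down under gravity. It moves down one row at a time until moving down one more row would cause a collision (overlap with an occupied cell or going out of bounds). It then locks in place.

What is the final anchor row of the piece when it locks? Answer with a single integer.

Spawn at (row=0, col=5). Try each row:
  row 0: fits
  row 1: fits
  row 2: fits
  row 3: fits
  row 4: blocked -> lock at row 3

Answer: 3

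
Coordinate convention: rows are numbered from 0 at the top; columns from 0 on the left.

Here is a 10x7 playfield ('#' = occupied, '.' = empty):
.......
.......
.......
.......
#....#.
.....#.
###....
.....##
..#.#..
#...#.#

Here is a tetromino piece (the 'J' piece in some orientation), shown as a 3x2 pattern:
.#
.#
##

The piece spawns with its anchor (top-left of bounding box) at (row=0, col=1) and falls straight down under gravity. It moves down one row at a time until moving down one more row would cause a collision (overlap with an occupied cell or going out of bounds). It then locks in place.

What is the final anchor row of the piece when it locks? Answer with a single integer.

Answer: 3

Derivation:
Spawn at (row=0, col=1). Try each row:
  row 0: fits
  row 1: fits
  row 2: fits
  row 3: fits
  row 4: blocked -> lock at row 3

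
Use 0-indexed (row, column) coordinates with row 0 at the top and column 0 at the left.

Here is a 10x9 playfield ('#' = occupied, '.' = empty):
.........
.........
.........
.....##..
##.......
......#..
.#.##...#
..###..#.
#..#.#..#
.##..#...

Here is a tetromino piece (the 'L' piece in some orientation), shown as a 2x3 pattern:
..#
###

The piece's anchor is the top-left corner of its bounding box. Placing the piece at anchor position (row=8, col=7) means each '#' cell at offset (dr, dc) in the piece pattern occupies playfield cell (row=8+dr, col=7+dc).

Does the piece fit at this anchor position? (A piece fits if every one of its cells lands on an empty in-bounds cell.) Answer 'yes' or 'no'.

Check each piece cell at anchor (8, 7):
  offset (0,2) -> (8,9): out of bounds -> FAIL
  offset (1,0) -> (9,7): empty -> OK
  offset (1,1) -> (9,8): empty -> OK
  offset (1,2) -> (9,9): out of bounds -> FAIL
All cells valid: no

Answer: no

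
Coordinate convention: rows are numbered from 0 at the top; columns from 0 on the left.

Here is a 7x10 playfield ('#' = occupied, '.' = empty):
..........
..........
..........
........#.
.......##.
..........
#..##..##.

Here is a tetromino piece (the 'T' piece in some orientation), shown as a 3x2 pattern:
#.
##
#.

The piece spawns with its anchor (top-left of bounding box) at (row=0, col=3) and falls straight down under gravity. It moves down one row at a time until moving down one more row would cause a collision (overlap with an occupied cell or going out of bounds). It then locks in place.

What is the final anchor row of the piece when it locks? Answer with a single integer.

Spawn at (row=0, col=3). Try each row:
  row 0: fits
  row 1: fits
  row 2: fits
  row 3: fits
  row 4: blocked -> lock at row 3

Answer: 3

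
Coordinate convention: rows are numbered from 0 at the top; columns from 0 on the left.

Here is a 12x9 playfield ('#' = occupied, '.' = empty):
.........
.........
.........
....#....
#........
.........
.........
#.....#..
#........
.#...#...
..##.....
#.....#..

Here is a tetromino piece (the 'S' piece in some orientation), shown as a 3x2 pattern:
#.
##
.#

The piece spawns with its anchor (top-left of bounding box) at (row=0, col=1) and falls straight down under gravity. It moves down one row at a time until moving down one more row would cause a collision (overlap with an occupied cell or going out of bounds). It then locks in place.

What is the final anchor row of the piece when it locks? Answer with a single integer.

Answer: 7

Derivation:
Spawn at (row=0, col=1). Try each row:
  row 0: fits
  row 1: fits
  row 2: fits
  row 3: fits
  row 4: fits
  row 5: fits
  row 6: fits
  row 7: fits
  row 8: blocked -> lock at row 7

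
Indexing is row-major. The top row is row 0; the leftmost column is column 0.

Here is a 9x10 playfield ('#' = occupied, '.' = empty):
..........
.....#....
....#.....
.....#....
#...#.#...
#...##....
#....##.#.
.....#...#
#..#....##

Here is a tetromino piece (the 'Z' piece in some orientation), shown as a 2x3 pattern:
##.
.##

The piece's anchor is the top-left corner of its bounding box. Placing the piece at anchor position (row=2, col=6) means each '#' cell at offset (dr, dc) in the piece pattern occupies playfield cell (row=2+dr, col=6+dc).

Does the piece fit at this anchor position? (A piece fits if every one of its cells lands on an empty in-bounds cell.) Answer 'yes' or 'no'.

Check each piece cell at anchor (2, 6):
  offset (0,0) -> (2,6): empty -> OK
  offset (0,1) -> (2,7): empty -> OK
  offset (1,1) -> (3,7): empty -> OK
  offset (1,2) -> (3,8): empty -> OK
All cells valid: yes

Answer: yes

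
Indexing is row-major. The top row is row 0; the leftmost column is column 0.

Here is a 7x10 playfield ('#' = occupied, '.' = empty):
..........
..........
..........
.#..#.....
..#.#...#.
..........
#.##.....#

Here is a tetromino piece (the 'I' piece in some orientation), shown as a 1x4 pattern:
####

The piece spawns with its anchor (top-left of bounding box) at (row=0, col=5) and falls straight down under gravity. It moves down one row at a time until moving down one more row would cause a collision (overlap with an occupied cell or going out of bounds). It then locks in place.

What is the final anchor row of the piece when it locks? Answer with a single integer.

Answer: 3

Derivation:
Spawn at (row=0, col=5). Try each row:
  row 0: fits
  row 1: fits
  row 2: fits
  row 3: fits
  row 4: blocked -> lock at row 3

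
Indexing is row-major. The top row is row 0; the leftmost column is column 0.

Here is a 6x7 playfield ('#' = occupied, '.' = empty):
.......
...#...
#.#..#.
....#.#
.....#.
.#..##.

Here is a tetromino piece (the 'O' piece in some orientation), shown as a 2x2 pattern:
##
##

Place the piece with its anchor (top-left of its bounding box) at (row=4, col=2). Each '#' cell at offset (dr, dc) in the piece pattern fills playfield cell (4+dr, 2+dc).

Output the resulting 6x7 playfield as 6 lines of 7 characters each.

Answer: .......
...#...
#.#..#.
....#.#
..##.#.
.#####.

Derivation:
Fill (4+0,2+0) = (4,2)
Fill (4+0,2+1) = (4,3)
Fill (4+1,2+0) = (5,2)
Fill (4+1,2+1) = (5,3)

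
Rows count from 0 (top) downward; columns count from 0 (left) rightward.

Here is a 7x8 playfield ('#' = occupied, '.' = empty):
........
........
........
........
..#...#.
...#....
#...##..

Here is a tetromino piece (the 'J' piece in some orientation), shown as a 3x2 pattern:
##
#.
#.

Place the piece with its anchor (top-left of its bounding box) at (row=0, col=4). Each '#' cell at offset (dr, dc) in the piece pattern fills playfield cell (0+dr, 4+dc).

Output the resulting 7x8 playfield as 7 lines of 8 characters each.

Answer: ....##..
....#...
....#...
........
..#...#.
...#....
#...##..

Derivation:
Fill (0+0,4+0) = (0,4)
Fill (0+0,4+1) = (0,5)
Fill (0+1,4+0) = (1,4)
Fill (0+2,4+0) = (2,4)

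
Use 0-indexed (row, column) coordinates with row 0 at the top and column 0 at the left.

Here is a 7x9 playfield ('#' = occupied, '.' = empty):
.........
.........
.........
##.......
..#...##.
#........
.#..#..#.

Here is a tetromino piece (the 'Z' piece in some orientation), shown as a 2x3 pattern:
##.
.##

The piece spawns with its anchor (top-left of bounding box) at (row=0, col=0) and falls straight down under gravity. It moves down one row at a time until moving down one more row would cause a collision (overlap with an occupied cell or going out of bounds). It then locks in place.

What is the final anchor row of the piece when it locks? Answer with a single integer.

Spawn at (row=0, col=0). Try each row:
  row 0: fits
  row 1: fits
  row 2: blocked -> lock at row 1

Answer: 1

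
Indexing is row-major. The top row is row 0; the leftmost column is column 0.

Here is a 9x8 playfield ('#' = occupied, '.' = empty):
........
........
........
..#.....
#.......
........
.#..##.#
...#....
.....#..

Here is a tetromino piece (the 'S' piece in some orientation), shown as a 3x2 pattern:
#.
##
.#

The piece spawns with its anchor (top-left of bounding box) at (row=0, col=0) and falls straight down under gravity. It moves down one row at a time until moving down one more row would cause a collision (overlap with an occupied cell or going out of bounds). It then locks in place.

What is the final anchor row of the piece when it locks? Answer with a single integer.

Answer: 2

Derivation:
Spawn at (row=0, col=0). Try each row:
  row 0: fits
  row 1: fits
  row 2: fits
  row 3: blocked -> lock at row 2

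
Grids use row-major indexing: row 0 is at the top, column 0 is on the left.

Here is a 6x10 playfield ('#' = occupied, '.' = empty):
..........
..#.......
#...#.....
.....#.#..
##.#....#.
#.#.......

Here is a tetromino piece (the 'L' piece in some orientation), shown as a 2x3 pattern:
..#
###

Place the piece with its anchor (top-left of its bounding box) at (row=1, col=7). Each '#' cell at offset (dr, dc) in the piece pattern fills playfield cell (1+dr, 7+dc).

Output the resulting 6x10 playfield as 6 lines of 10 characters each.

Fill (1+0,7+2) = (1,9)
Fill (1+1,7+0) = (2,7)
Fill (1+1,7+1) = (2,8)
Fill (1+1,7+2) = (2,9)

Answer: ..........
..#......#
#...#..###
.....#.#..
##.#....#.
#.#.......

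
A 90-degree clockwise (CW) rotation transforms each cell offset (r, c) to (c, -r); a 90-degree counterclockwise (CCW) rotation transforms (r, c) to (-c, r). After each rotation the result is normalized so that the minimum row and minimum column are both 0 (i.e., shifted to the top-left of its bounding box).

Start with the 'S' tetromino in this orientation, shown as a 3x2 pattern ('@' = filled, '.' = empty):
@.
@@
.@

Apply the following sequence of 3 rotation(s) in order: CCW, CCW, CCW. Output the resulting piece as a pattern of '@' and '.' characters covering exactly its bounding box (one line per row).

Answer: .@@
@@.

Derivation:
Start:
@.
@@
.@
After rotation 1 (CCW):
.@@
@@.
After rotation 2 (CCW):
@.
@@
.@
After rotation 3 (CCW):
.@@
@@.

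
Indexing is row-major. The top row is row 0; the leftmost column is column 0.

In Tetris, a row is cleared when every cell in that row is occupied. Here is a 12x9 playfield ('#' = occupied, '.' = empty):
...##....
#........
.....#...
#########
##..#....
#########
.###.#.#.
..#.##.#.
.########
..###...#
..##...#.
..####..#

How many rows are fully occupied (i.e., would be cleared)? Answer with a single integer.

Answer: 2

Derivation:
Check each row:
  row 0: 7 empty cells -> not full
  row 1: 8 empty cells -> not full
  row 2: 8 empty cells -> not full
  row 3: 0 empty cells -> FULL (clear)
  row 4: 6 empty cells -> not full
  row 5: 0 empty cells -> FULL (clear)
  row 6: 4 empty cells -> not full
  row 7: 5 empty cells -> not full
  row 8: 1 empty cell -> not full
  row 9: 5 empty cells -> not full
  row 10: 6 empty cells -> not full
  row 11: 4 empty cells -> not full
Total rows cleared: 2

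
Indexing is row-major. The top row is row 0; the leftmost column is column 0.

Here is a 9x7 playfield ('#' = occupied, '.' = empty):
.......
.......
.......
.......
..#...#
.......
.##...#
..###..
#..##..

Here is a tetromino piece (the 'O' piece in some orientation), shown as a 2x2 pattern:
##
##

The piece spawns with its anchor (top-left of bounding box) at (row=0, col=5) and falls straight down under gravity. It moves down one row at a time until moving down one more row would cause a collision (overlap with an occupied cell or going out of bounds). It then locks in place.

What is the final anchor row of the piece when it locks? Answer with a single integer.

Answer: 2

Derivation:
Spawn at (row=0, col=5). Try each row:
  row 0: fits
  row 1: fits
  row 2: fits
  row 3: blocked -> lock at row 2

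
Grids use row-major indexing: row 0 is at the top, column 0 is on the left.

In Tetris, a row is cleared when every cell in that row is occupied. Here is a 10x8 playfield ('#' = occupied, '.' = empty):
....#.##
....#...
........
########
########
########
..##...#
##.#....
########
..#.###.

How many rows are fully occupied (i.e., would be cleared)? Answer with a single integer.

Check each row:
  row 0: 5 empty cells -> not full
  row 1: 7 empty cells -> not full
  row 2: 8 empty cells -> not full
  row 3: 0 empty cells -> FULL (clear)
  row 4: 0 empty cells -> FULL (clear)
  row 5: 0 empty cells -> FULL (clear)
  row 6: 5 empty cells -> not full
  row 7: 5 empty cells -> not full
  row 8: 0 empty cells -> FULL (clear)
  row 9: 4 empty cells -> not full
Total rows cleared: 4

Answer: 4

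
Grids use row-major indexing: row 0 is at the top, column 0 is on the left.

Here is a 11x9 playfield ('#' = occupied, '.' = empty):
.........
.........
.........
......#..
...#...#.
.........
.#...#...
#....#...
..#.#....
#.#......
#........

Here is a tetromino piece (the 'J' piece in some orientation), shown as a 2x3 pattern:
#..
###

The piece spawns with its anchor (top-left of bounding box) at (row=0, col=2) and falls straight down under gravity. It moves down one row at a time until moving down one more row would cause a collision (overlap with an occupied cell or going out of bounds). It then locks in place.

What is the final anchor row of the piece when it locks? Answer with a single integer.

Answer: 2

Derivation:
Spawn at (row=0, col=2). Try each row:
  row 0: fits
  row 1: fits
  row 2: fits
  row 3: blocked -> lock at row 2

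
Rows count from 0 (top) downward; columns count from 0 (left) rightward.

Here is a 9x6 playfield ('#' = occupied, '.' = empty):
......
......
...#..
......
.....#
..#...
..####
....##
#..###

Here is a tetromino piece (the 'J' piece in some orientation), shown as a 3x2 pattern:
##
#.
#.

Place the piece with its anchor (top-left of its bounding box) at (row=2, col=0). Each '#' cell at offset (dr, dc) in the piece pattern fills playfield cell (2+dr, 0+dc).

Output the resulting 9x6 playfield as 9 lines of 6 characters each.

Answer: ......
......
##.#..
#.....
#....#
..#...
..####
....##
#..###

Derivation:
Fill (2+0,0+0) = (2,0)
Fill (2+0,0+1) = (2,1)
Fill (2+1,0+0) = (3,0)
Fill (2+2,0+0) = (4,0)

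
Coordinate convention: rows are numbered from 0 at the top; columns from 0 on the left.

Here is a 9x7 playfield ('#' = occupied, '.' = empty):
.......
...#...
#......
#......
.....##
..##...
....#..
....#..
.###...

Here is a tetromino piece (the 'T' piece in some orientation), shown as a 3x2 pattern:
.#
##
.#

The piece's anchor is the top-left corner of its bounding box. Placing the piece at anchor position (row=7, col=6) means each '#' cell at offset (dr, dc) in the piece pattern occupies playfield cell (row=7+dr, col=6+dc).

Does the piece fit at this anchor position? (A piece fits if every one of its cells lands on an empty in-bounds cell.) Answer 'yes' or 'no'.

Check each piece cell at anchor (7, 6):
  offset (0,1) -> (7,7): out of bounds -> FAIL
  offset (1,0) -> (8,6): empty -> OK
  offset (1,1) -> (8,7): out of bounds -> FAIL
  offset (2,1) -> (9,7): out of bounds -> FAIL
All cells valid: no

Answer: no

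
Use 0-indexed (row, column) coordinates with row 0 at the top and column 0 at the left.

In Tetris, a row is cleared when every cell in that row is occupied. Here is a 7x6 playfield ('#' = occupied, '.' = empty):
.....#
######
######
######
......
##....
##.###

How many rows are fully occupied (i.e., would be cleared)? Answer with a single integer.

Check each row:
  row 0: 5 empty cells -> not full
  row 1: 0 empty cells -> FULL (clear)
  row 2: 0 empty cells -> FULL (clear)
  row 3: 0 empty cells -> FULL (clear)
  row 4: 6 empty cells -> not full
  row 5: 4 empty cells -> not full
  row 6: 1 empty cell -> not full
Total rows cleared: 3

Answer: 3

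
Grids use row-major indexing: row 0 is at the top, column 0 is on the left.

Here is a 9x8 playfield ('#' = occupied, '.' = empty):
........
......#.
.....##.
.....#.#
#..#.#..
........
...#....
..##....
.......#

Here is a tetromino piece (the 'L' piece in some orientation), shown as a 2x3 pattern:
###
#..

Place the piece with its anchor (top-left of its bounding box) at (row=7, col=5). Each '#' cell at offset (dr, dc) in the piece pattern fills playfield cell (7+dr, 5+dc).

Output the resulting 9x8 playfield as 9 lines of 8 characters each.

Answer: ........
......#.
.....##.
.....#.#
#..#.#..
........
...#....
..##.###
.....#.#

Derivation:
Fill (7+0,5+0) = (7,5)
Fill (7+0,5+1) = (7,6)
Fill (7+0,5+2) = (7,7)
Fill (7+1,5+0) = (8,5)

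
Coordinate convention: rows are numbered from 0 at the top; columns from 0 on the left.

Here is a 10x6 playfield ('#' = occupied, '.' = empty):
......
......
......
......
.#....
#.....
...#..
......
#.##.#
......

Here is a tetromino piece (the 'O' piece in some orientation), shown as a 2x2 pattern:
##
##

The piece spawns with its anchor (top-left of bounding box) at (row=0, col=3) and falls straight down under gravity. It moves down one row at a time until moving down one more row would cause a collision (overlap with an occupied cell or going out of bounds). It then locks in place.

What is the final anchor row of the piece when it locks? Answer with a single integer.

Spawn at (row=0, col=3). Try each row:
  row 0: fits
  row 1: fits
  row 2: fits
  row 3: fits
  row 4: fits
  row 5: blocked -> lock at row 4

Answer: 4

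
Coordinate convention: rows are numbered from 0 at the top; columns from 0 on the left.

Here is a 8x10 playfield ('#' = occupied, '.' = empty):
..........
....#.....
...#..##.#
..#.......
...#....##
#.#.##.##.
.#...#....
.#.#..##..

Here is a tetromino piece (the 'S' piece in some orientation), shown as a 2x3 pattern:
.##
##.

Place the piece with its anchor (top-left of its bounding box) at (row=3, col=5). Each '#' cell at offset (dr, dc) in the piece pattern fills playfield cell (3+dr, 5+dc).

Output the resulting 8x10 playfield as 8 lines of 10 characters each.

Answer: ..........
....#.....
...#..##.#
..#...##..
...#.##.##
#.#.##.##.
.#...#....
.#.#..##..

Derivation:
Fill (3+0,5+1) = (3,6)
Fill (3+0,5+2) = (3,7)
Fill (3+1,5+0) = (4,5)
Fill (3+1,5+1) = (4,6)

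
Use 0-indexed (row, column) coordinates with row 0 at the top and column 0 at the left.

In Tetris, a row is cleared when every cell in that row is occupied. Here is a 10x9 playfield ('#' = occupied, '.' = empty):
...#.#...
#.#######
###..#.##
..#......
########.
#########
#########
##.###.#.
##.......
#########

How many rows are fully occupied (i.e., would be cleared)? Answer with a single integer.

Check each row:
  row 0: 7 empty cells -> not full
  row 1: 1 empty cell -> not full
  row 2: 3 empty cells -> not full
  row 3: 8 empty cells -> not full
  row 4: 1 empty cell -> not full
  row 5: 0 empty cells -> FULL (clear)
  row 6: 0 empty cells -> FULL (clear)
  row 7: 3 empty cells -> not full
  row 8: 7 empty cells -> not full
  row 9: 0 empty cells -> FULL (clear)
Total rows cleared: 3

Answer: 3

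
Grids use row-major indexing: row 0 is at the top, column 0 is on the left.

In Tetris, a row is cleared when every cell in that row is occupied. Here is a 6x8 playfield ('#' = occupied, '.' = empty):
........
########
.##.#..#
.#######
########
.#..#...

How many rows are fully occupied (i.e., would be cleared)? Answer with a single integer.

Check each row:
  row 0: 8 empty cells -> not full
  row 1: 0 empty cells -> FULL (clear)
  row 2: 4 empty cells -> not full
  row 3: 1 empty cell -> not full
  row 4: 0 empty cells -> FULL (clear)
  row 5: 6 empty cells -> not full
Total rows cleared: 2

Answer: 2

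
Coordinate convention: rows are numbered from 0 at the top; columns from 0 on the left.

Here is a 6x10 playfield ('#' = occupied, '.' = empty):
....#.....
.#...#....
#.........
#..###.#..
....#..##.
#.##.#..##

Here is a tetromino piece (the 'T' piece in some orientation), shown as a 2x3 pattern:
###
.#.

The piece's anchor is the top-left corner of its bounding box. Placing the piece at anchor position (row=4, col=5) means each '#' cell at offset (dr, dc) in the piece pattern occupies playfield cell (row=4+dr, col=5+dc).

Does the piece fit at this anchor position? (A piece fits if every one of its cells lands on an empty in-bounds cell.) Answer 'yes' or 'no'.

Check each piece cell at anchor (4, 5):
  offset (0,0) -> (4,5): empty -> OK
  offset (0,1) -> (4,6): empty -> OK
  offset (0,2) -> (4,7): occupied ('#') -> FAIL
  offset (1,1) -> (5,6): empty -> OK
All cells valid: no

Answer: no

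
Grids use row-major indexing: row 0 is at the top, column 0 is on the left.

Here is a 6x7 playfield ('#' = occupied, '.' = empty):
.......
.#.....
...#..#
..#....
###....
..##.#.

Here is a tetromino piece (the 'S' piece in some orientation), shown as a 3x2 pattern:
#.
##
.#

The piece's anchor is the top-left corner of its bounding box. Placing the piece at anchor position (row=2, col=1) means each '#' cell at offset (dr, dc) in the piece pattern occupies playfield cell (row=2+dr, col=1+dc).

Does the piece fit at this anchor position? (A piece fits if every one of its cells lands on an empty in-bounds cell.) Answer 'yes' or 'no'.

Answer: no

Derivation:
Check each piece cell at anchor (2, 1):
  offset (0,0) -> (2,1): empty -> OK
  offset (1,0) -> (3,1): empty -> OK
  offset (1,1) -> (3,2): occupied ('#') -> FAIL
  offset (2,1) -> (4,2): occupied ('#') -> FAIL
All cells valid: no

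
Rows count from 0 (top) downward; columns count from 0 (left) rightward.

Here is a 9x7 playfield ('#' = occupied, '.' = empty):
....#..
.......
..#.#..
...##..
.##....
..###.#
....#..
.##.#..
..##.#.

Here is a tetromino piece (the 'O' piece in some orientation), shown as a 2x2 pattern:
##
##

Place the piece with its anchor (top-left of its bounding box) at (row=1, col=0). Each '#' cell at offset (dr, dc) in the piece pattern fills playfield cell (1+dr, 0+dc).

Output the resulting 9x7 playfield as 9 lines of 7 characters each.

Answer: ....#..
##.....
###.#..
...##..
.##....
..###.#
....#..
.##.#..
..##.#.

Derivation:
Fill (1+0,0+0) = (1,0)
Fill (1+0,0+1) = (1,1)
Fill (1+1,0+0) = (2,0)
Fill (1+1,0+1) = (2,1)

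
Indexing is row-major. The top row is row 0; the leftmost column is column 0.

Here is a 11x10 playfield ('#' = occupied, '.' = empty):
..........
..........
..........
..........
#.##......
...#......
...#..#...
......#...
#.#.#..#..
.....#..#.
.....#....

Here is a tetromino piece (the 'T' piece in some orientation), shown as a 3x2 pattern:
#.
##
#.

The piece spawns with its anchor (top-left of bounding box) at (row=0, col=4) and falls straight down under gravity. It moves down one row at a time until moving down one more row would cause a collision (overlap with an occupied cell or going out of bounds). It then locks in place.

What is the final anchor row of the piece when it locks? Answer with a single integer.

Spawn at (row=0, col=4). Try each row:
  row 0: fits
  row 1: fits
  row 2: fits
  row 3: fits
  row 4: fits
  row 5: fits
  row 6: blocked -> lock at row 5

Answer: 5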